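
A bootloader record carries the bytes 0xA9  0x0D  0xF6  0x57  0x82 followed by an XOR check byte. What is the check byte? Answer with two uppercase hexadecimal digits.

XOR the bytes together:
  start with 0xA9
  0xA9 ⊕ 0x0D = 0xA4
  0xA4 ⊕ 0xF6 = 0x52
  0x52 ⊕ 0x57 = 0x05
  0x05 ⊕ 0x82 = 0x87

87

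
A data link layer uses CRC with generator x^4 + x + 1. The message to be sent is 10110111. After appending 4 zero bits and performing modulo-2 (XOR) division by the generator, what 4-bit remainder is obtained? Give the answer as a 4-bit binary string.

Append 4 zeros: 101101110000. Divide by 10011 (XOR where the leading bit is 1):
  pos 0: 10110 XOR 10011 = 00101
  pos 2: 10111 XOR 10011 = 00100
  pos 4: 10010 XOR 10011 = 00001
Remainder (last 4 bits) = 1000. This is the CRC / FCS.

1000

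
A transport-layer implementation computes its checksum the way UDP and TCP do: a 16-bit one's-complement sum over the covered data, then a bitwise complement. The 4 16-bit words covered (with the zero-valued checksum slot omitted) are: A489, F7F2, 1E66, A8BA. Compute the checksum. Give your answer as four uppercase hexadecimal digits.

One's-complement addition (fold any carry out of bit 15 back into bit 0):
  0xA489 + 0xF7F2 = 0x19C7B → wrap carry → 0x9C7C
  0x9C7C + 0x1E66 = 0x0BAE2
  0xBAE2 + 0xA8BA = 0x1639C → wrap carry → 0x639D
One's-complement sum = 0x639D.
Checksum = ~0x639D & 0xFFFF = 0x9C62.

9C62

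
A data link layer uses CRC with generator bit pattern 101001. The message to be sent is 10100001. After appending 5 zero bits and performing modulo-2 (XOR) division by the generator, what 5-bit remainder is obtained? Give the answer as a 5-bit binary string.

00100

Append 5 zeros: 1010000100000. Divide by 101001 (XOR where the leading bit is 1):
  pos 0: 101000 XOR 101001 = 000001
  pos 5: 101000 XOR 101001 = 000001
Remainder (last 5 bits) = 00100. This is the CRC / FCS.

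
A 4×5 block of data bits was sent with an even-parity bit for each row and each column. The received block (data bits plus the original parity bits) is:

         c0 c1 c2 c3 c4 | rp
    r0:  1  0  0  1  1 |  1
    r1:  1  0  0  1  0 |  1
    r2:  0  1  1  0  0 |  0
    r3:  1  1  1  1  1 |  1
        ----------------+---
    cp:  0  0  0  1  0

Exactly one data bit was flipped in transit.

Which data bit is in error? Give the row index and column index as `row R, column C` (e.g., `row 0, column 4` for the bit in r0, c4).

Recompute each row's even parity and compare to rp:
  r0: data parity 1, sent rp 1 → ok
  r1: data parity 0, sent rp 1 → mismatch
  r2: data parity 0, sent rp 0 → ok
  r3: data parity 1, sent rp 1 → ok
Recompute each column's even parity and compare to cp:
  c0: data parity 1, sent cp 0 → mismatch
  c1: data parity 0, sent cp 0 → ok
  c2: data parity 0, sent cp 0 → ok
  c3: data parity 1, sent cp 1 → ok
  c4: data parity 0, sent cp 0 → ok
Exactly one row (r1) and one column (c0) fail → the flipped bit is at their intersection.

row 1, column 0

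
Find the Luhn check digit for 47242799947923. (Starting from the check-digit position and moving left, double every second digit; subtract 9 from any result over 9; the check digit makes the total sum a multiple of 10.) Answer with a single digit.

Partial digits right→left: 3 2 9 7 4 9 9 9 7 2 4 2 7 4
Double every second digit counting from the check-digit position (so the 1st, 3rd, 5th, ... of the partial from the right).
  doubled (with −9 where >9): 6 9 8 9 5 8 5 → sum 50
  kept as-is: 2 7 9 9 2 2 4 → sum 35
Total = 50 + 35 = 85.
Check digit = (10 − (85 mod 10)) mod 10 = 5.

5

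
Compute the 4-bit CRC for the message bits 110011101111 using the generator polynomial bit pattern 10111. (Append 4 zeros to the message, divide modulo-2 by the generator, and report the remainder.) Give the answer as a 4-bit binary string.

1011

Append 4 zeros: 1100111011110000. Divide by 10111 (XOR where the leading bit is 1):
  pos 0: 11001 XOR 10111 = 01110
  pos 1: 11101 XOR 10111 = 01010
  pos 2: 10101 XOR 10111 = 00010
  pos 5: 10011 XOR 10111 = 00100
  pos 7: 10011 XOR 10111 = 00100
  pos 9: 10000 XOR 10111 = 00111
  pos 11: 11100 XOR 10111 = 01011
Remainder (last 4 bits) = 1011. This is the CRC / FCS.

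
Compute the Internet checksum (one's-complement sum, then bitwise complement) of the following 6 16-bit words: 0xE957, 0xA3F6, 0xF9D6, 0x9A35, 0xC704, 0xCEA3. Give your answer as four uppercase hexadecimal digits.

48FC

One's-complement addition (fold any carry out of bit 15 back into bit 0):
  0xE957 + 0xA3F6 = 0x18D4D → wrap carry → 0x8D4E
  0x8D4E + 0xF9D6 = 0x18724 → wrap carry → 0x8725
  0x8725 + 0x9A35 = 0x1215A → wrap carry → 0x215B
  0x215B + 0xC704 = 0x0E85F
  0xE85F + 0xCEA3 = 0x1B702 → wrap carry → 0xB703
One's-complement sum = 0xB703.
Checksum = ~0xB703 & 0xFFFF = 0x48FC.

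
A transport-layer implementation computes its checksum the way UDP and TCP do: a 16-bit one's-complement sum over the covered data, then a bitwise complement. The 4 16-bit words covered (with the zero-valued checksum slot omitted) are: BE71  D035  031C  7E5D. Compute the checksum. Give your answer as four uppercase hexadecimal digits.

EFDE

One's-complement addition (fold any carry out of bit 15 back into bit 0):
  0xBE71 + 0xD035 = 0x18EA6 → wrap carry → 0x8EA7
  0x8EA7 + 0x031C = 0x091C3
  0x91C3 + 0x7E5D = 0x11020 → wrap carry → 0x1021
One's-complement sum = 0x1021.
Checksum = ~0x1021 & 0xFFFF = 0xEFDE.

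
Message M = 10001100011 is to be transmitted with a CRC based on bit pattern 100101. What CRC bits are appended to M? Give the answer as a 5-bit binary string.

00110

Append 5 zeros: 1000110001100000. Divide by 100101 (XOR where the leading bit is 1):
  pos 0: 100011 XOR 100101 = 000110
  pos 3: 110000 XOR 100101 = 010101
  pos 4: 101011 XOR 100101 = 001110
  pos 6: 111010 XOR 100101 = 011111
  pos 7: 111110 XOR 100101 = 011011
  pos 8: 110110 XOR 100101 = 010011
  pos 9: 100110 XOR 100101 = 000011
Remainder (last 5 bits) = 00110. This is the CRC / FCS.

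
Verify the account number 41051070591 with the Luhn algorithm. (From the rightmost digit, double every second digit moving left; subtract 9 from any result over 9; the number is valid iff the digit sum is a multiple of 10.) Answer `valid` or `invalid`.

From the right, keep odd positions and double even positions (subtract 9 from any doubled value over 9):
  doubled (positions 2,4,...): 9 0 0 1 2 → sum 12
  kept (positions 1,3,...): 1 5 7 1 0 4 → sum 18
Total = 30.
30 mod 10 = 0, so the number is valid.

valid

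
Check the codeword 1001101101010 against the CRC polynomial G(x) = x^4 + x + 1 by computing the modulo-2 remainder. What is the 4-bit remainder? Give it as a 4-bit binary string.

Modulo-2 division of 1001101101010 by 10011:
  pos 0: 10011 XOR 10011 = 00000
  pos 6: 11010 XOR 10011 = 01001
  pos 7: 10011 XOR 10011 = 00000
Remainder = 0000 (zero — the frame passes the CRC check).

0000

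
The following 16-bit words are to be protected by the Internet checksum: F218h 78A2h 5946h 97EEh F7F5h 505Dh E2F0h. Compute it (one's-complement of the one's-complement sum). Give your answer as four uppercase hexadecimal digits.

78CB

One's-complement addition (fold any carry out of bit 15 back into bit 0):
  0xF218 + 0x78A2 = 0x16ABA → wrap carry → 0x6ABB
  0x6ABB + 0x5946 = 0x0C401
  0xC401 + 0x97EE = 0x15BEF → wrap carry → 0x5BF0
  0x5BF0 + 0xF7F5 = 0x153E5 → wrap carry → 0x53E6
  0x53E6 + 0x505D = 0x0A443
  0xA443 + 0xE2F0 = 0x18733 → wrap carry → 0x8734
One's-complement sum = 0x8734.
Checksum = ~0x8734 & 0xFFFF = 0x78CB.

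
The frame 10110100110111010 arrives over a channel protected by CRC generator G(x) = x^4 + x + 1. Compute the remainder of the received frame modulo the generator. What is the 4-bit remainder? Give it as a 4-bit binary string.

Modulo-2 division of 10110100110111010 by 10011:
  pos 0: 10110 XOR 10011 = 00101
  pos 2: 10110 XOR 10011 = 00101
  pos 4: 10101 XOR 10011 = 00110
  pos 6: 11010 XOR 10011 = 01001
  pos 7: 10011 XOR 10011 = 00000
  pos 12: 11010 XOR 10011 = 01001
Remainder = 1001 (nonzero — an error is detected).

1001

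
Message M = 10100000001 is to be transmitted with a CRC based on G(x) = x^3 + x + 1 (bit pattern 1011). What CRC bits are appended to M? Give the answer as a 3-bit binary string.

Append 3 zeros: 10100000001000. Divide by 1011 (XOR where the leading bit is 1):
  pos 0: 1010 XOR 1011 = 0001
  pos 3: 1000 XOR 1011 = 0011
  pos 5: 1100 XOR 1011 = 0111
  pos 6: 1110 XOR 1011 = 0101
  pos 7: 1011 XOR 1011 = 0000
Remainder (last 3 bits) = 000. This is the CRC / FCS.

000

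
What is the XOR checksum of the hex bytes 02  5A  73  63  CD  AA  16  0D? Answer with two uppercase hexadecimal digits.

34

XOR the bytes together:
  start with 0x02
  0x02 ⊕ 0x5A = 0x58
  0x58 ⊕ 0x73 = 0x2B
  0x2B ⊕ 0x63 = 0x48
  0x48 ⊕ 0xCD = 0x85
  0x85 ⊕ 0xAA = 0x2F
  0x2F ⊕ 0x16 = 0x39
  0x39 ⊕ 0x0D = 0x34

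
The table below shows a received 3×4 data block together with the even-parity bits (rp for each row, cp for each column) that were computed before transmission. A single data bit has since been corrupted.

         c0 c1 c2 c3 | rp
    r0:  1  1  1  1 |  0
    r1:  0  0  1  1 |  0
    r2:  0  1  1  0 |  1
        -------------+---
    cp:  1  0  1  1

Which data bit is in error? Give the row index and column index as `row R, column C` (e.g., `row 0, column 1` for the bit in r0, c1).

Recompute each row's even parity and compare to rp:
  r0: data parity 0, sent rp 0 → ok
  r1: data parity 0, sent rp 0 → ok
  r2: data parity 0, sent rp 1 → mismatch
Recompute each column's even parity and compare to cp:
  c0: data parity 1, sent cp 1 → ok
  c1: data parity 0, sent cp 0 → ok
  c2: data parity 1, sent cp 1 → ok
  c3: data parity 0, sent cp 1 → mismatch
Exactly one row (r2) and one column (c3) fail → the flipped bit is at their intersection.

row 2, column 3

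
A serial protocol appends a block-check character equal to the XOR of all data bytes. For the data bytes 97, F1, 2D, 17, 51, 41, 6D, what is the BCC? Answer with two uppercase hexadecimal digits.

XOR the bytes together:
  start with 0x97
  0x97 ⊕ 0xF1 = 0x66
  0x66 ⊕ 0x2D = 0x4B
  0x4B ⊕ 0x17 = 0x5C
  0x5C ⊕ 0x51 = 0x0D
  0x0D ⊕ 0x41 = 0x4C
  0x4C ⊕ 0x6D = 0x21

21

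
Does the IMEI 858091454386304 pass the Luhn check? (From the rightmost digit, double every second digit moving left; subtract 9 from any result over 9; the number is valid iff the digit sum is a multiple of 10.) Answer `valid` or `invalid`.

From the right, keep odd positions and double even positions (subtract 9 from any doubled value over 9):
  doubled (positions 2,4,...): 0 3 6 1 2 0 1 → sum 13
  kept (positions 1,3,...): 4 3 8 4 4 9 8 8 → sum 48
Total = 61.
61 mod 10 = 1, so the number is invalid.

invalid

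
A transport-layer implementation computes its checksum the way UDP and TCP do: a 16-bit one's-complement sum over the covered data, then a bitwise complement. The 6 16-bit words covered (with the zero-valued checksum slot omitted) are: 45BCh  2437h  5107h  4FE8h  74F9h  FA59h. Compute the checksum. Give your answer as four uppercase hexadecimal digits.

One's-complement addition (fold any carry out of bit 15 back into bit 0):
  0x45BC + 0x2437 = 0x069F3
  0x69F3 + 0x5107 = 0x0BAFA
  0xBAFA + 0x4FE8 = 0x10AE2 → wrap carry → 0x0AE3
  0x0AE3 + 0x74F9 = 0x07FDC
  0x7FDC + 0xFA59 = 0x17A35 → wrap carry → 0x7A36
One's-complement sum = 0x7A36.
Checksum = ~0x7A36 & 0xFFFF = 0x85C9.

85C9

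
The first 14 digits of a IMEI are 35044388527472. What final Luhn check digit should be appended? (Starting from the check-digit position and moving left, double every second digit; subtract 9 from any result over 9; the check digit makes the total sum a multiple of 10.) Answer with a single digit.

Partial digits right→left: 2 7 4 7 2 5 8 8 3 4 4 0 5 3
Double every second digit counting from the check-digit position (so the 1st, 3rd, 5th, ... of the partial from the right).
  doubled (with −9 where >9): 4 8 4 7 6 8 1 → sum 38
  kept as-is: 7 7 5 8 4 0 3 → sum 34
Total = 38 + 34 = 72.
Check digit = (10 − (72 mod 10)) mod 10 = 8.

8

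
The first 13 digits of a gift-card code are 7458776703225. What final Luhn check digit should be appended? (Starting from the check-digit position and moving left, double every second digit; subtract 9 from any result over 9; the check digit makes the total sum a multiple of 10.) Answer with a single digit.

Partial digits right→left: 5 2 2 3 0 7 6 7 7 8 5 4 7
Double every second digit counting from the check-digit position (so the 1st, 3rd, 5th, ... of the partial from the right).
  doubled (with −9 where >9): 1 4 0 3 5 1 5 → sum 19
  kept as-is: 2 3 7 7 8 4 → sum 31
Total = 19 + 31 = 50.
Check digit = (10 − (50 mod 10)) mod 10 = 0.

0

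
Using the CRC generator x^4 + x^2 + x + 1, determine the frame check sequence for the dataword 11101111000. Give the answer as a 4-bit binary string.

Append 4 zeros: 111011110000000. Divide by 10111 (XOR where the leading bit is 1):
  pos 0: 11101 XOR 10111 = 01010
  pos 1: 10101 XOR 10111 = 00010
  pos 4: 10110 XOR 10111 = 00001
  pos 8: 10000 XOR 10111 = 00111
  pos 10: 11100 XOR 10111 = 01011
Remainder (last 4 bits) = 1011. This is the CRC / FCS.

1011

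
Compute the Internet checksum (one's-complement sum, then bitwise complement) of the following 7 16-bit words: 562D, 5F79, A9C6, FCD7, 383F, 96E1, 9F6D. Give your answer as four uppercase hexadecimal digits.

One's-complement addition (fold any carry out of bit 15 back into bit 0):
  0x562D + 0x5F79 = 0x0B5A6
  0xB5A6 + 0xA9C6 = 0x15F6C → wrap carry → 0x5F6D
  0x5F6D + 0xFCD7 = 0x15C44 → wrap carry → 0x5C45
  0x5C45 + 0x383F = 0x09484
  0x9484 + 0x96E1 = 0x12B65 → wrap carry → 0x2B66
  0x2B66 + 0x9F6D = 0x0CAD3
One's-complement sum = 0xCAD3.
Checksum = ~0xCAD3 & 0xFFFF = 0x352C.

352C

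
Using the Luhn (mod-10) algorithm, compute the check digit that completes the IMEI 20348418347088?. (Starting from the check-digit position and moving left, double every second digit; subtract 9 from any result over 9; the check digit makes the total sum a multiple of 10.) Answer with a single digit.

0

Partial digits right→left: 8 8 0 7 4 3 8 1 4 8 4 3 0 2
Double every second digit counting from the check-digit position (so the 1st, 3rd, 5th, ... of the partial from the right).
  doubled (with −9 where >9): 7 0 8 7 8 8 0 → sum 38
  kept as-is: 8 7 3 1 8 3 2 → sum 32
Total = 38 + 32 = 70.
Check digit = (10 − (70 mod 10)) mod 10 = 0.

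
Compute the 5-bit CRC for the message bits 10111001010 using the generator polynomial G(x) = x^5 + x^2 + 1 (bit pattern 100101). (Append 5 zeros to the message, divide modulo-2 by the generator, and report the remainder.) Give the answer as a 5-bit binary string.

01101

Append 5 zeros: 1011100101000000. Divide by 100101 (XOR where the leading bit is 1):
  pos 0: 101110 XOR 100101 = 001011
  pos 2: 101101 XOR 100101 = 001000
  pos 4: 100001 XOR 100101 = 000100
  pos 7: 100000 XOR 100101 = 000101
  pos 10: 101000 XOR 100101 = 001101
Remainder (last 5 bits) = 01101. This is the CRC / FCS.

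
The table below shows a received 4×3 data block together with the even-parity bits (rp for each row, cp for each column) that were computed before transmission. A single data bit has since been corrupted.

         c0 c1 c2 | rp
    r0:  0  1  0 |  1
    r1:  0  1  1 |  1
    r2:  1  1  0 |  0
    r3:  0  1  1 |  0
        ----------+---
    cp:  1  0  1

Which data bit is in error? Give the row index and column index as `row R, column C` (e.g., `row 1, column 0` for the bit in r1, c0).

row 1, column 2

Recompute each row's even parity and compare to rp:
  r0: data parity 1, sent rp 1 → ok
  r1: data parity 0, sent rp 1 → mismatch
  r2: data parity 0, sent rp 0 → ok
  r3: data parity 0, sent rp 0 → ok
Recompute each column's even parity and compare to cp:
  c0: data parity 1, sent cp 1 → ok
  c1: data parity 0, sent cp 0 → ok
  c2: data parity 0, sent cp 1 → mismatch
Exactly one row (r1) and one column (c2) fail → the flipped bit is at their intersection.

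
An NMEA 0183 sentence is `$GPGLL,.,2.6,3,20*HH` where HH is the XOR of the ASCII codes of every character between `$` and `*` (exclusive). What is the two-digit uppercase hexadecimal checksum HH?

XOR the ASCII codes of the payload characters:
  'G' = 0x47 → acc = 0x47
  'P' = 0x50 → acc = 0x17
  'G' = 0x47 → acc = 0x50
  'L' = 0x4C → acc = 0x1C
  'L' = 0x4C → acc = 0x50
  ',' = 0x2C → acc = 0x7C
  '.' = 0x2E → acc = 0x52
  ',' = 0x2C → acc = 0x7E
  '2' = 0x32 → acc = 0x4C
  '.' = 0x2E → acc = 0x62
  '6' = 0x36 → acc = 0x54
  ',' = 0x2C → acc = 0x78
  '3' = 0x33 → acc = 0x4B
  ',' = 0x2C → acc = 0x67
  '2' = 0x32 → acc = 0x55
  '0' = 0x30 → acc = 0x65
Checksum = 0x65.

65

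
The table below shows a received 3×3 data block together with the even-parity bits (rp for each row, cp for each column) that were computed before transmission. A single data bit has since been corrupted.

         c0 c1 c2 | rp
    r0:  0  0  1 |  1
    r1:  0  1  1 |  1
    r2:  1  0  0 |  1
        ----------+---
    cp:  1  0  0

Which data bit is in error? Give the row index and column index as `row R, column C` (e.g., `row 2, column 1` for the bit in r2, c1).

row 1, column 1

Recompute each row's even parity and compare to rp:
  r0: data parity 1, sent rp 1 → ok
  r1: data parity 0, sent rp 1 → mismatch
  r2: data parity 1, sent rp 1 → ok
Recompute each column's even parity and compare to cp:
  c0: data parity 1, sent cp 1 → ok
  c1: data parity 1, sent cp 0 → mismatch
  c2: data parity 0, sent cp 0 → ok
Exactly one row (r1) and one column (c1) fail → the flipped bit is at their intersection.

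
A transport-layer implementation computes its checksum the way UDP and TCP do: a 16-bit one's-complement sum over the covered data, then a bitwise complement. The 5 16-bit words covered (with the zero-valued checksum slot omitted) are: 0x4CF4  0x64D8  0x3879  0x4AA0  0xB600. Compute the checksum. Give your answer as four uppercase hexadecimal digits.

One's-complement addition (fold any carry out of bit 15 back into bit 0):
  0x4CF4 + 0x64D8 = 0x0B1CC
  0xB1CC + 0x3879 = 0x0EA45
  0xEA45 + 0x4AA0 = 0x134E5 → wrap carry → 0x34E6
  0x34E6 + 0xB600 = 0x0EAE6
One's-complement sum = 0xEAE6.
Checksum = ~0xEAE6 & 0xFFFF = 0x1519.

1519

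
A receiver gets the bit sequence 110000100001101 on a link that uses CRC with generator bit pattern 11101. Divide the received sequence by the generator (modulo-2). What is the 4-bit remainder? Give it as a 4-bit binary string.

0000

Modulo-2 division of 110000100001101 by 11101:
  pos 0: 11000 XOR 11101 = 00101
  pos 2: 10101 XOR 11101 = 01000
  pos 3: 10000 XOR 11101 = 01101
  pos 4: 11010 XOR 11101 = 00111
  pos 6: 11100 XOR 11101 = 00001
  pos 10: 11101 XOR 11101 = 00000
Remainder = 0000 (zero — the frame passes the CRC check).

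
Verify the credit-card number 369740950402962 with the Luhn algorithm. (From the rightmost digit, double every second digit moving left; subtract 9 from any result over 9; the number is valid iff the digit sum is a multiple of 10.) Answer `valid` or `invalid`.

From the right, keep odd positions and double even positions (subtract 9 from any doubled value over 9):
  doubled (positions 2,4,...): 3 4 8 1 0 5 3 → sum 24
  kept (positions 1,3,...): 2 9 0 0 9 4 9 3 → sum 36
Total = 60.
60 mod 10 = 0, so the number is valid.

valid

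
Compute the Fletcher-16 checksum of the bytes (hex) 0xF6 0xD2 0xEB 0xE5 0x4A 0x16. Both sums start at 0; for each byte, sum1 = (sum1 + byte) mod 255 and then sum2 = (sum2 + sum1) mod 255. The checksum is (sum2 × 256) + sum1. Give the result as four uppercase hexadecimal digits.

Running sums (mod 255):
  after byte 0 (0xF6): sum1=246, sum2=246
  after byte 1 (0xD2): sum1=201, sum2=192
  after byte 2 (0xEB): sum1=181, sum2=118
  after byte 3 (0xE5): sum1=155, sum2=18
  after byte 4 (0x4A): sum1=229, sum2=247
  after byte 5 (0x16): sum1=251, sum2=243
Checksum = sum2·256 + sum1 = 243·256 + 251 = 62459 = 0xF3FB.

F3FB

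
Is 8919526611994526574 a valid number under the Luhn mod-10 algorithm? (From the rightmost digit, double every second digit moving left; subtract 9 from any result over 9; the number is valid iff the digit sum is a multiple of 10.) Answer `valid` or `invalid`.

valid

From the right, keep odd positions and double even positions (subtract 9 from any doubled value over 9):
  doubled (positions 2,4,...): 5 3 1 9 2 3 4 9 9 → sum 45
  kept (positions 1,3,...): 4 5 2 4 9 1 6 5 1 8 → sum 45
Total = 90.
90 mod 10 = 0, so the number is valid.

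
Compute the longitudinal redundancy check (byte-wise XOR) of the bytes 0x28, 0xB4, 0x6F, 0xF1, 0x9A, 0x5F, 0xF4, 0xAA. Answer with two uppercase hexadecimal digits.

99

XOR the bytes together:
  start with 0x28
  0x28 ⊕ 0xB4 = 0x9C
  0x9C ⊕ 0x6F = 0xF3
  0xF3 ⊕ 0xF1 = 0x02
  0x02 ⊕ 0x9A = 0x98
  0x98 ⊕ 0x5F = 0xC7
  0xC7 ⊕ 0xF4 = 0x33
  0x33 ⊕ 0xAA = 0x99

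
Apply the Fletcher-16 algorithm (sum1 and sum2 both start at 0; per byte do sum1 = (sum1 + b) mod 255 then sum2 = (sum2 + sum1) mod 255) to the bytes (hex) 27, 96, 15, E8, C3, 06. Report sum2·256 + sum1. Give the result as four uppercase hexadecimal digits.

7885

Running sums (mod 255):
  after byte 0 (27): sum1=39, sum2=39
  after byte 1 (96): sum1=189, sum2=228
  after byte 2 (15): sum1=210, sum2=183
  after byte 3 (E8): sum1=187, sum2=115
  after byte 4 (C3): sum1=127, sum2=242
  after byte 5 (06): sum1=133, sum2=120
Checksum = sum2·256 + sum1 = 120·256 + 133 = 30853 = 0x7885.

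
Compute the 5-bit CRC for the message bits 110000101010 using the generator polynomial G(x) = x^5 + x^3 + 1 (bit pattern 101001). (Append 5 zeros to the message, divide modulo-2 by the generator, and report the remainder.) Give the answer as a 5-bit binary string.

10001

Append 5 zeros: 11000010101000000. Divide by 101001 (XOR where the leading bit is 1):
  pos 0: 110000 XOR 101001 = 011001
  pos 1: 110011 XOR 101001 = 011010
  pos 2: 110100 XOR 101001 = 011101
  pos 3: 111011 XOR 101001 = 010010
  pos 4: 100100 XOR 101001 = 001101
  pos 6: 110110 XOR 101001 = 011111
  pos 7: 111110 XOR 101001 = 010111
  pos 8: 101110 XOR 101001 = 000111
  pos 11: 111000 XOR 101001 = 010001
Remainder (last 5 bits) = 10001. This is the CRC / FCS.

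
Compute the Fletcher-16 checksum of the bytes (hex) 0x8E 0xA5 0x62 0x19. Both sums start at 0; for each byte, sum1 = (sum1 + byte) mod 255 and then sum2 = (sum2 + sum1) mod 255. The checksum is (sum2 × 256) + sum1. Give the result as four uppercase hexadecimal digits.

Running sums (mod 255):
  after byte 0 (0x8E): sum1=142, sum2=142
  after byte 1 (0xA5): sum1=52, sum2=194
  after byte 2 (0x62): sum1=150, sum2=89
  after byte 3 (0x19): sum1=175, sum2=9
Checksum = sum2·256 + sum1 = 9·256 + 175 = 2479 = 0x09AF.

09AF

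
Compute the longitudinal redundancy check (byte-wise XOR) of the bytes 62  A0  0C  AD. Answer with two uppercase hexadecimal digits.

XOR the bytes together:
  start with 0x62
  0x62 ⊕ 0xA0 = 0xC2
  0xC2 ⊕ 0x0C = 0xCE
  0xCE ⊕ 0xAD = 0x63

63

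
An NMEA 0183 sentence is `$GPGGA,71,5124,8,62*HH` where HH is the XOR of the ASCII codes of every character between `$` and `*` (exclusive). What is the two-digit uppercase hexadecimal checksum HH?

6E

XOR the ASCII codes of the payload characters:
  'G' = 0x47 → acc = 0x47
  'P' = 0x50 → acc = 0x17
  'G' = 0x47 → acc = 0x50
  'G' = 0x47 → acc = 0x17
  'A' = 0x41 → acc = 0x56
  ',' = 0x2C → acc = 0x7A
  '7' = 0x37 → acc = 0x4D
  '1' = 0x31 → acc = 0x7C
  ',' = 0x2C → acc = 0x50
  '5' = 0x35 → acc = 0x65
  '1' = 0x31 → acc = 0x54
  '2' = 0x32 → acc = 0x66
  '4' = 0x34 → acc = 0x52
  ',' = 0x2C → acc = 0x7E
  '8' = 0x38 → acc = 0x46
  ',' = 0x2C → acc = 0x6A
  '6' = 0x36 → acc = 0x5C
  '2' = 0x32 → acc = 0x6E
Checksum = 0x6E.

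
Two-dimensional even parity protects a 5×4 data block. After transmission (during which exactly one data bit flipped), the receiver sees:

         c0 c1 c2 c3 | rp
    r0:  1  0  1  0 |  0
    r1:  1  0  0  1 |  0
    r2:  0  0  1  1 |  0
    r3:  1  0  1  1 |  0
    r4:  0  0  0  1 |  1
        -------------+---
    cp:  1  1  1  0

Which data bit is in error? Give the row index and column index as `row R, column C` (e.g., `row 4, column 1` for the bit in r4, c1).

Recompute each row's even parity and compare to rp:
  r0: data parity 0, sent rp 0 → ok
  r1: data parity 0, sent rp 0 → ok
  r2: data parity 0, sent rp 0 → ok
  r3: data parity 1, sent rp 0 → mismatch
  r4: data parity 1, sent rp 1 → ok
Recompute each column's even parity and compare to cp:
  c0: data parity 1, sent cp 1 → ok
  c1: data parity 0, sent cp 1 → mismatch
  c2: data parity 1, sent cp 1 → ok
  c3: data parity 0, sent cp 0 → ok
Exactly one row (r3) and one column (c1) fail → the flipped bit is at their intersection.

row 3, column 1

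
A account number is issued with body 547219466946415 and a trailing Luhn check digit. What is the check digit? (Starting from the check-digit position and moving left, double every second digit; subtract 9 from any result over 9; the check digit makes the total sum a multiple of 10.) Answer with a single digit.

Partial digits right→left: 5 1 4 6 4 9 6 6 4 9 1 2 7 4 5
Double every second digit counting from the check-digit position (so the 1st, 3rd, 5th, ... of the partial from the right).
  doubled (with −9 where >9): 1 8 8 3 8 2 5 1 → sum 36
  kept as-is: 1 6 9 6 9 2 4 → sum 37
Total = 36 + 37 = 73.
Check digit = (10 − (73 mod 10)) mod 10 = 7.

7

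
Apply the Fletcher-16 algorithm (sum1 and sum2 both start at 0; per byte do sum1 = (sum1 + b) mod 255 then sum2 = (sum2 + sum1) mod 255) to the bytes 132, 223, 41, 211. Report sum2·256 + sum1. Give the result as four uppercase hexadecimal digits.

Running sums (mod 255):
  after byte 0 (132): sum1=132, sum2=132
  after byte 1 (223): sum1=100, sum2=232
  after byte 2 (41): sum1=141, sum2=118
  after byte 3 (211): sum1=97, sum2=215
Checksum = sum2·256 + sum1 = 215·256 + 97 = 55137 = 0xD761.

D761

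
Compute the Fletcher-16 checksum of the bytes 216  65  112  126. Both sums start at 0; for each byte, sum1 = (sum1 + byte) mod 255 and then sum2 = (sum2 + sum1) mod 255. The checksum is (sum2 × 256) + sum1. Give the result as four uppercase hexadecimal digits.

8609

Running sums (mod 255):
  after byte 0 (216): sum1=216, sum2=216
  after byte 1 (65): sum1=26, sum2=242
  after byte 2 (112): sum1=138, sum2=125
  after byte 3 (126): sum1=9, sum2=134
Checksum = sum2·256 + sum1 = 134·256 + 9 = 34313 = 0x8609.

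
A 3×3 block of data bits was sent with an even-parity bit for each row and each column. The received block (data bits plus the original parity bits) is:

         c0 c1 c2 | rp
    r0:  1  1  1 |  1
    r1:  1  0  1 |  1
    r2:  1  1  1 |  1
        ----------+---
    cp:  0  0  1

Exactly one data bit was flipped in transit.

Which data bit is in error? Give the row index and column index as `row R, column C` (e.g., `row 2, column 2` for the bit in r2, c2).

row 1, column 0

Recompute each row's even parity and compare to rp:
  r0: data parity 1, sent rp 1 → ok
  r1: data parity 0, sent rp 1 → mismatch
  r2: data parity 1, sent rp 1 → ok
Recompute each column's even parity and compare to cp:
  c0: data parity 1, sent cp 0 → mismatch
  c1: data parity 0, sent cp 0 → ok
  c2: data parity 1, sent cp 1 → ok
Exactly one row (r1) and one column (c0) fail → the flipped bit is at their intersection.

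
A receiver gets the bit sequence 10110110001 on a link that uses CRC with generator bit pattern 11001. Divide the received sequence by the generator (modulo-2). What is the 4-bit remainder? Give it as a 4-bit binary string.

Modulo-2 division of 10110110001 by 11001:
  pos 0: 10110 XOR 11001 = 01111
  pos 1: 11111 XOR 11001 = 00110
  pos 3: 11010 XOR 11001 = 00011
  pos 6: 11001 XOR 11001 = 00000
Remainder = 0000 (zero — the frame passes the CRC check).

0000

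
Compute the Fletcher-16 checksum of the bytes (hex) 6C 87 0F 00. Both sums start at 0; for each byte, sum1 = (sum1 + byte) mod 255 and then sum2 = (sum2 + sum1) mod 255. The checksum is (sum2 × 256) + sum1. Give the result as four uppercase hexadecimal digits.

Running sums (mod 255):
  after byte 0 (6C): sum1=108, sum2=108
  after byte 1 (87): sum1=243, sum2=96
  after byte 2 (0F): sum1=3, sum2=99
  after byte 3 (00): sum1=3, sum2=102
Checksum = sum2·256 + sum1 = 102·256 + 3 = 26115 = 0x6603.

6603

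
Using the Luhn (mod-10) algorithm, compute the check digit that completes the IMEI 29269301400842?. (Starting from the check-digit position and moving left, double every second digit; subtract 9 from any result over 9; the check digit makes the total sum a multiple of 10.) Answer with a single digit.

Partial digits right→left: 2 4 8 0 0 4 1 0 3 9 6 2 9 2
Double every second digit counting from the check-digit position (so the 1st, 3rd, 5th, ... of the partial from the right).
  doubled (with −9 where >9): 4 7 0 2 6 3 9 → sum 31
  kept as-is: 4 0 4 0 9 2 2 → sum 21
Total = 31 + 21 = 52.
Check digit = (10 − (52 mod 10)) mod 10 = 8.

8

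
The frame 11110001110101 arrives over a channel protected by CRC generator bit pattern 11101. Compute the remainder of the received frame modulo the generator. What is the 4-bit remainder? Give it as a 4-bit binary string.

1101

Modulo-2 division of 11110001110101 by 11101:
  pos 0: 11110 XOR 11101 = 00011
  pos 3: 11001 XOR 11101 = 00100
  pos 5: 10011 XOR 11101 = 01110
  pos 6: 11100 XOR 11101 = 00001
Remainder = 1101 (nonzero — an error is detected).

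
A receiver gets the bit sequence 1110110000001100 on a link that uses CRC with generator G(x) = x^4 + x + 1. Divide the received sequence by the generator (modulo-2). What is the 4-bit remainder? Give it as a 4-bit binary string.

0000

Modulo-2 division of 1110110000001100 by 10011:
  pos 0: 11101 XOR 10011 = 01110
  pos 1: 11101 XOR 10011 = 01110
  pos 2: 11100 XOR 10011 = 01111
  pos 3: 11110 XOR 10011 = 01101
  pos 4: 11010 XOR 10011 = 01001
  pos 5: 10010 XOR 10011 = 00001
  pos 9: 10011 XOR 10011 = 00000
Remainder = 0000 (zero — the frame passes the CRC check).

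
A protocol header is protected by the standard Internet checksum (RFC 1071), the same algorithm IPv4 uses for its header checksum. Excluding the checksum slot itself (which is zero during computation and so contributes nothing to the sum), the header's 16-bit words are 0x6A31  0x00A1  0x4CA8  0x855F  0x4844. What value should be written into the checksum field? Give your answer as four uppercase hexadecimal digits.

7AE1

One's-complement addition (fold any carry out of bit 15 back into bit 0):
  0x6A31 + 0x00A1 = 0x06AD2
  0x6AD2 + 0x4CA8 = 0x0B77A
  0xB77A + 0x855F = 0x13CD9 → wrap carry → 0x3CDA
  0x3CDA + 0x4844 = 0x0851E
One's-complement sum = 0x851E.
Checksum = ~0x851E & 0xFFFF = 0x7AE1.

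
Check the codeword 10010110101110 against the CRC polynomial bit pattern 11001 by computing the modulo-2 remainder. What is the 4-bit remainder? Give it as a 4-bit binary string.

Modulo-2 division of 10010110101110 by 11001:
  pos 0: 10010 XOR 11001 = 01011
  pos 1: 10111 XOR 11001 = 01110
  pos 2: 11101 XOR 11001 = 00100
  pos 4: 10001 XOR 11001 = 01000
  pos 5: 10000 XOR 11001 = 01001
  pos 6: 10011 XOR 11001 = 01010
  pos 7: 10101 XOR 11001 = 01100
  pos 8: 11001 XOR 11001 = 00000
Remainder = 0000 (zero — the frame passes the CRC check).

0000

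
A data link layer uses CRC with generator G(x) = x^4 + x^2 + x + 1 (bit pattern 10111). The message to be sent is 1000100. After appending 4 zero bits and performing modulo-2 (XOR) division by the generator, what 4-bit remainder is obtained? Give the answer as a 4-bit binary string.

0011

Append 4 zeros: 10001000000. Divide by 10111 (XOR where the leading bit is 1):
  pos 0: 10001 XOR 10111 = 00110
  pos 2: 11000 XOR 10111 = 01111
  pos 3: 11110 XOR 10111 = 01001
  pos 4: 10010 XOR 10111 = 00101
  pos 6: 10100 XOR 10111 = 00011
Remainder (last 4 bits) = 0011. This is the CRC / FCS.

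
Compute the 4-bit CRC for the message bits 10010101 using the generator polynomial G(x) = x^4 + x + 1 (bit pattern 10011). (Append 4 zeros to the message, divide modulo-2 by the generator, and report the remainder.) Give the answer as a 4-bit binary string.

0100

Append 4 zeros: 100101010000. Divide by 10011 (XOR where the leading bit is 1):
  pos 0: 10010 XOR 10011 = 00001
  pos 4: 11010 XOR 10011 = 01001
  pos 5: 10010 XOR 10011 = 00001
Remainder (last 4 bits) = 0100. This is the CRC / FCS.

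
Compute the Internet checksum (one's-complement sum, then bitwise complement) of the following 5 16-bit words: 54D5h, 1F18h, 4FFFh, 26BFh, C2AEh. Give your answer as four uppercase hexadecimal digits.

One's-complement addition (fold any carry out of bit 15 back into bit 0):
  0x54D5 + 0x1F18 = 0x073ED
  0x73ED + 0x4FFF = 0x0C3EC
  0xC3EC + 0x26BF = 0x0EAAB
  0xEAAB + 0xC2AE = 0x1AD59 → wrap carry → 0xAD5A
One's-complement sum = 0xAD5A.
Checksum = ~0xAD5A & 0xFFFF = 0x52A5.

52A5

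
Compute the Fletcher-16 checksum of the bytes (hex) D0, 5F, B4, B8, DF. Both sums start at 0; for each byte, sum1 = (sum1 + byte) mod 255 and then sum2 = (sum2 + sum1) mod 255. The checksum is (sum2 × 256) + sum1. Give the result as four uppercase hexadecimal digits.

Running sums (mod 255):
  after byte 0 (D0): sum1=208, sum2=208
  after byte 1 (5F): sum1=48, sum2=1
  after byte 2 (B4): sum1=228, sum2=229
  after byte 3 (B8): sum1=157, sum2=131
  after byte 4 (DF): sum1=125, sum2=1
Checksum = sum2·256 + sum1 = 1·256 + 125 = 381 = 0x017D.

017D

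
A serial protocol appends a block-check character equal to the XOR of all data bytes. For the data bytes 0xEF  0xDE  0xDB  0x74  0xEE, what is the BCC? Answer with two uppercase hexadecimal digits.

XOR the bytes together:
  start with 0xEF
  0xEF ⊕ 0xDE = 0x31
  0x31 ⊕ 0xDB = 0xEA
  0xEA ⊕ 0x74 = 0x9E
  0x9E ⊕ 0xEE = 0x70

70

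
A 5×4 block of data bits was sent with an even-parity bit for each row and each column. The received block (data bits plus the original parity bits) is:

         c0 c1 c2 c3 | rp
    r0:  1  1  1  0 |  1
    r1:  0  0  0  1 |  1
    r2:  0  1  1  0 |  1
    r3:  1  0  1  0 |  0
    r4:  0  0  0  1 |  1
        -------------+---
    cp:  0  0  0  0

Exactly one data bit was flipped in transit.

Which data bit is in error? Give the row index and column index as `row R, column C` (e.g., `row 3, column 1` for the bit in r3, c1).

row 2, column 2

Recompute each row's even parity and compare to rp:
  r0: data parity 1, sent rp 1 → ok
  r1: data parity 1, sent rp 1 → ok
  r2: data parity 0, sent rp 1 → mismatch
  r3: data parity 0, sent rp 0 → ok
  r4: data parity 1, sent rp 1 → ok
Recompute each column's even parity and compare to cp:
  c0: data parity 0, sent cp 0 → ok
  c1: data parity 0, sent cp 0 → ok
  c2: data parity 1, sent cp 0 → mismatch
  c3: data parity 0, sent cp 0 → ok
Exactly one row (r2) and one column (c2) fail → the flipped bit is at their intersection.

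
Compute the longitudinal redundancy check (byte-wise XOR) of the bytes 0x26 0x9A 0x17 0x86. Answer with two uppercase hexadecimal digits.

XOR the bytes together:
  start with 0x26
  0x26 ⊕ 0x9A = 0xBC
  0xBC ⊕ 0x17 = 0xAB
  0xAB ⊕ 0x86 = 0x2D

2D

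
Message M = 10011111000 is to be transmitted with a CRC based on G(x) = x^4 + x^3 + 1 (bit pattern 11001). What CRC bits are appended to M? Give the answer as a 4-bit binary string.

Append 4 zeros: 100111110000000. Divide by 11001 (XOR where the leading bit is 1):
  pos 0: 10011 XOR 11001 = 01010
  pos 1: 10101 XOR 11001 = 01100
  pos 2: 11001 XOR 11001 = 00000
  pos 7: 10000 XOR 11001 = 01001
  pos 8: 10010 XOR 11001 = 01011
  pos 9: 10110 XOR 11001 = 01111
  pos 10: 11110 XOR 11001 = 00111
Remainder (last 4 bits) = 0111. This is the CRC / FCS.

0111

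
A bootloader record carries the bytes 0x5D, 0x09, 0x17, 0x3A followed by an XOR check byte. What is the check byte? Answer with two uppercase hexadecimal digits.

79

XOR the bytes together:
  start with 0x5D
  0x5D ⊕ 0x09 = 0x54
  0x54 ⊕ 0x17 = 0x43
  0x43 ⊕ 0x3A = 0x79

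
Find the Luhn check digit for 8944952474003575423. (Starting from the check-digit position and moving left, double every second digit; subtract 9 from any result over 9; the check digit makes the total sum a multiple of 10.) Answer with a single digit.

4

Partial digits right→left: 3 2 4 5 7 5 3 0 0 4 7 4 2 5 9 4 4 9 8
Double every second digit counting from the check-digit position (so the 1st, 3rd, 5th, ... of the partial from the right).
  doubled (with −9 where >9): 6 8 5 6 0 5 4 9 8 7 → sum 58
  kept as-is: 2 5 5 0 4 4 5 4 9 → sum 38
Total = 58 + 38 = 96.
Check digit = (10 − (96 mod 10)) mod 10 = 4.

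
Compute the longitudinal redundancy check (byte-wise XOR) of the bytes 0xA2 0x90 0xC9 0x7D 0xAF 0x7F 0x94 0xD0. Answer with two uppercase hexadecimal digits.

12

XOR the bytes together:
  start with 0xA2
  0xA2 ⊕ 0x90 = 0x32
  0x32 ⊕ 0xC9 = 0xFB
  0xFB ⊕ 0x7D = 0x86
  0x86 ⊕ 0xAF = 0x29
  0x29 ⊕ 0x7F = 0x56
  0x56 ⊕ 0x94 = 0xC2
  0xC2 ⊕ 0xD0 = 0x12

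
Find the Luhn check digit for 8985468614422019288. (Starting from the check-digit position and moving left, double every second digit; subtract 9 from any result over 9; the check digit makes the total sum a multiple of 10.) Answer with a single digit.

Partial digits right→left: 8 8 2 9 1 0 2 2 4 4 1 6 8 6 4 5 8 9 8
Double every second digit counting from the check-digit position (so the 1st, 3rd, 5th, ... of the partial from the right).
  doubled (with −9 where >9): 7 4 2 4 8 2 7 8 7 7 → sum 56
  kept as-is: 8 9 0 2 4 6 6 5 9 → sum 49
Total = 56 + 49 = 105.
Check digit = (10 − (105 mod 10)) mod 10 = 5.

5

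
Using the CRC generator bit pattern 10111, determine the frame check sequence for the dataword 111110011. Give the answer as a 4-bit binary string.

1110

Append 4 zeros: 1111100110000. Divide by 10111 (XOR where the leading bit is 1):
  pos 0: 11111 XOR 10111 = 01000
  pos 1: 10000 XOR 10111 = 00111
  pos 3: 11101 XOR 10111 = 01010
  pos 4: 10101 XOR 10111 = 00010
  pos 7: 10000 XOR 10111 = 00111
Remainder (last 4 bits) = 1110. This is the CRC / FCS.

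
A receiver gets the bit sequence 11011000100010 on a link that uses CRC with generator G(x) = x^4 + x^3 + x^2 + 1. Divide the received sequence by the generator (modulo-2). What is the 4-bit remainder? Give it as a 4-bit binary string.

0000

Modulo-2 division of 11011000100010 by 11101:
  pos 0: 11011 XOR 11101 = 00110
  pos 2: 11000 XOR 11101 = 00101
  pos 4: 10101 XOR 11101 = 01000
  pos 5: 10000 XOR 11101 = 01101
  pos 6: 11010 XOR 11101 = 00111
  pos 8: 11101 XOR 11101 = 00000
Remainder = 0000 (zero — the frame passes the CRC check).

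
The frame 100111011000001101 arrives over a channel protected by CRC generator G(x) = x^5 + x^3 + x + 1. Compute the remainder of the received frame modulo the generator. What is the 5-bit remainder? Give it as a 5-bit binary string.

Modulo-2 division of 100111011000001101 by 101011:
  pos 0: 100111 XOR 101011 = 001100
  pos 2: 110001 XOR 101011 = 011010
  pos 3: 110101 XOR 101011 = 011110
  pos 4: 111100 XOR 101011 = 010111
  pos 5: 101110 XOR 101011 = 000101
  pos 8: 101000 XOR 101011 = 000011
  pos 12: 111101 XOR 101011 = 010110
Remainder = 10110 (nonzero — an error is detected).

10110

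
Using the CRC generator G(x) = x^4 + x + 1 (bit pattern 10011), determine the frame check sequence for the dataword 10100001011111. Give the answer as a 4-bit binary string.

Append 4 zeros: 101000010111110000. Divide by 10011 (XOR where the leading bit is 1):
  pos 0: 10100 XOR 10011 = 00111
  pos 2: 11100 XOR 10011 = 01111
  pos 3: 11111 XOR 10011 = 01100
  pos 4: 11000 XOR 10011 = 01011
  pos 5: 10111 XOR 10011 = 00100
  pos 7: 10011 XOR 10011 = 00000
  pos 12: 11000 XOR 10011 = 01011
  pos 13: 10110 XOR 10011 = 00101
Remainder (last 4 bits) = 0101. This is the CRC / FCS.

0101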